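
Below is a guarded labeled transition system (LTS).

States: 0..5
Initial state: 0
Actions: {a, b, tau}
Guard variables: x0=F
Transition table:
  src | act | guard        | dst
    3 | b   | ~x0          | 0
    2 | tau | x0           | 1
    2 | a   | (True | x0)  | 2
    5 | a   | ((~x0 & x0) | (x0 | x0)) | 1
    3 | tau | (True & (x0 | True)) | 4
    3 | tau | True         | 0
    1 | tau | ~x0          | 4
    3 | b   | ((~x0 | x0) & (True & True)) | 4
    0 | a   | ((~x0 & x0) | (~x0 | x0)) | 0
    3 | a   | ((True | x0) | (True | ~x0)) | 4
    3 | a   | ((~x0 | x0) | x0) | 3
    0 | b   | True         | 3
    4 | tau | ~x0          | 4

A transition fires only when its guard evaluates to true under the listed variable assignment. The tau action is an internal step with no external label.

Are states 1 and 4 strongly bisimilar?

Refine partition for ~:
  π0 = {{0,1,2,3,4,5}}
  π1 = {{0},{1,4},{2},{3},{5}}
5 equivalence class(es) (converged in 2)
[1]={1,4}  [4]={1,4}

Answer: BISIMILAR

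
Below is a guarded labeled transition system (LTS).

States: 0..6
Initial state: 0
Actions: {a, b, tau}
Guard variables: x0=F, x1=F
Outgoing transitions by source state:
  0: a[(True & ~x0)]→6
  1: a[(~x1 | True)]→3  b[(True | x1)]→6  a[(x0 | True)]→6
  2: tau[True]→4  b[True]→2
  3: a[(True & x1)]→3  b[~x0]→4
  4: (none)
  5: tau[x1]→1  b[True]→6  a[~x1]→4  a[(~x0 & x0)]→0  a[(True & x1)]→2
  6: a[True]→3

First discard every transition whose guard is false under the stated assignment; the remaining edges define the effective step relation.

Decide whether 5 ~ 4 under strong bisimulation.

Answer: NOT BISIMILAR

Working:
Compute ~ classes (split until stable):
  π0 = {{0,1,2,3,4,5,6}}
  π1 = {{0,6},{1,5},{2},{3},{4}}
  π2 = {{0},{1},{2},{3},{4},{5},{6}}
stable after 3 split(s): 7 block(s)
class of 5: {5}; class of 4: {4}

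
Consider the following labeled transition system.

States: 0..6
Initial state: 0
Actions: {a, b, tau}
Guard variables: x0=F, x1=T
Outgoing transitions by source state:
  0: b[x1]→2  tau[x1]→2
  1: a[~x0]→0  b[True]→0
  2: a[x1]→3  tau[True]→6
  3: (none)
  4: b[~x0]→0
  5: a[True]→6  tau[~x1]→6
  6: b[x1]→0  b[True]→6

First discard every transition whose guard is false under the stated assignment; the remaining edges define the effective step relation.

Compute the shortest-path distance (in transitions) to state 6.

Answer: 2

Trace:
Layered search for 6:
  Layer 0: {0}
  Layer 1: {2}
  Layer 2: {3,6}
depth(6)=2, e.g. b·tau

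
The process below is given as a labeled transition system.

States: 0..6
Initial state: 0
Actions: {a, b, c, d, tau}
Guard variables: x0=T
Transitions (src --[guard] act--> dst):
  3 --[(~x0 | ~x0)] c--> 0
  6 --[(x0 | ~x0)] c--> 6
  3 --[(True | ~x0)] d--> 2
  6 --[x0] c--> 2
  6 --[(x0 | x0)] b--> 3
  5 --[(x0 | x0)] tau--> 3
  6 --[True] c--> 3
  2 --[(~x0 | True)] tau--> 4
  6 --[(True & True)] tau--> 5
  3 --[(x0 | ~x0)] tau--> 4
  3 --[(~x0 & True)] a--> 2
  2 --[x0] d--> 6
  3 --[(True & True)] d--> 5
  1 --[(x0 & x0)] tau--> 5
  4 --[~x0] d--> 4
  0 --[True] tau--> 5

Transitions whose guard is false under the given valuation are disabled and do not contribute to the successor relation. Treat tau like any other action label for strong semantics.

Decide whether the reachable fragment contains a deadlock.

Answer: DEADLOCK at state 4

Analysis:
Reach set: {0,2,3,4,5,6}
  0: tau→5  [1 out]
  2: d→6  tau→4  [2 out]
  3: d→2  d→5  tau→4  [3 out]
  4: ∅  [deadlock]
  5: tau→3  [1 out]
  6: b→3  c→2  c→3  c→6  tau→5  [5 out]
Path to 4: tau·tau·tau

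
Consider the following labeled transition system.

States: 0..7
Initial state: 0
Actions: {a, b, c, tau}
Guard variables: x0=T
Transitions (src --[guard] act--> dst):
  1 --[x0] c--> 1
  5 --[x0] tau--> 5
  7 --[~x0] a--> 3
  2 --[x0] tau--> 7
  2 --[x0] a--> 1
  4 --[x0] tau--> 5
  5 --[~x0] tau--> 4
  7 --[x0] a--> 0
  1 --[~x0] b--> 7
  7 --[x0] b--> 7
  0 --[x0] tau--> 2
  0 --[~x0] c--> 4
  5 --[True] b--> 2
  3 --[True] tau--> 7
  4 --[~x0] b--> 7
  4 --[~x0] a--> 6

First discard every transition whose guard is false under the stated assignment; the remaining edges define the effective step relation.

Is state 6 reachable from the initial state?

Answer: UNREACHABLE

Analysis:
Guard filter leaves 10 enabled edge(s).
Layer 0: {0}
Layer 1: {2}  now seen {0,2}
Layer 2: {1,7}  now seen {0,1,2,7}
R = {0,1,2,7}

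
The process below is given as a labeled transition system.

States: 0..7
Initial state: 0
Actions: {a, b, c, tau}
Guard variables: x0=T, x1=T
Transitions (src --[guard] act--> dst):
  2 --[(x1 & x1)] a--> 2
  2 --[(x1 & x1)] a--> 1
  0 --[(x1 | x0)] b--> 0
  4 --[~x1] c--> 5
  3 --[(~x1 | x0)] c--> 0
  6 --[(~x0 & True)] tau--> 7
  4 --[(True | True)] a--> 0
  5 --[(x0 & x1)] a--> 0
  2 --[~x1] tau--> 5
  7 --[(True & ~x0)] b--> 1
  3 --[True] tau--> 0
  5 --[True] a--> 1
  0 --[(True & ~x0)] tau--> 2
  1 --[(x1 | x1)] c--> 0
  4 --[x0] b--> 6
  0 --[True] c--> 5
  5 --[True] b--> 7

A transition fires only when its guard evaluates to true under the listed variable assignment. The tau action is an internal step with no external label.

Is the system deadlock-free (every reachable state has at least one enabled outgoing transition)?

Answer: DEADLOCK at state 7

Analysis:
Reach set: {0,1,5,7}
  0: b→0  c→5  [2 exit(s)]
  1: c→0  [1 exit(s)]
  5: a→0  a→1  b→7  [3 exit(s)]
  7: ∅  [STUCK]
Path to 7: c·b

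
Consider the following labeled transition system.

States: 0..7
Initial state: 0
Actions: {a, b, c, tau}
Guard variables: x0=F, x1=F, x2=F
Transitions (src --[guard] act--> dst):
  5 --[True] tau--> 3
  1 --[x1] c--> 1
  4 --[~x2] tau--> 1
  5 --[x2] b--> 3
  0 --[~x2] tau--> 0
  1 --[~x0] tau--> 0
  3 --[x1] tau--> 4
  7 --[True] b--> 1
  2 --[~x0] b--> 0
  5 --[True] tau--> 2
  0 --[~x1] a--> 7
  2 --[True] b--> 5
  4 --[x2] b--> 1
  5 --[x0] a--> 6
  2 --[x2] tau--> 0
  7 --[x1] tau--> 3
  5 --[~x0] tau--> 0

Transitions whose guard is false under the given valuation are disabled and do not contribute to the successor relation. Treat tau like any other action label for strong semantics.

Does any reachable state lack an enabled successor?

R = {0,1,7}
  0: a→7  tau→0  [2 exit(s)]
  1: tau→0  [1 exit(s)]
  7: b→1  [1 exit(s)]

Answer: DEADLOCK-FREE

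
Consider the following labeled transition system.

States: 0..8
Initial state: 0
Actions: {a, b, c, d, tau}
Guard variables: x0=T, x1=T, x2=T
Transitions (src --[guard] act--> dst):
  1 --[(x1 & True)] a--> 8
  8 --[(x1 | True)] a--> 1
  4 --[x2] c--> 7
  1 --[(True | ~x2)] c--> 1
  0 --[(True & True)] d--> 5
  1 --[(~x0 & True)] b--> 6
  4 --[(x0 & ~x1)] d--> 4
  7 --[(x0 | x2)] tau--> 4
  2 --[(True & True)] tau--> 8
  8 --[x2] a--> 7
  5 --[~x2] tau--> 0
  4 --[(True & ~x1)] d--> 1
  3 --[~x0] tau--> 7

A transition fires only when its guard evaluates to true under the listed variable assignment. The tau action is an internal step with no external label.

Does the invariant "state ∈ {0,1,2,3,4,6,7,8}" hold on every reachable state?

Answer: INVARIANT VIOLATED at state 5

Working:
Safe = {0,1,2,3,4,6,7,8}
Reachable = {0,5}
  0: safe
  5: ✗ unsafe
counterexample path to 5: d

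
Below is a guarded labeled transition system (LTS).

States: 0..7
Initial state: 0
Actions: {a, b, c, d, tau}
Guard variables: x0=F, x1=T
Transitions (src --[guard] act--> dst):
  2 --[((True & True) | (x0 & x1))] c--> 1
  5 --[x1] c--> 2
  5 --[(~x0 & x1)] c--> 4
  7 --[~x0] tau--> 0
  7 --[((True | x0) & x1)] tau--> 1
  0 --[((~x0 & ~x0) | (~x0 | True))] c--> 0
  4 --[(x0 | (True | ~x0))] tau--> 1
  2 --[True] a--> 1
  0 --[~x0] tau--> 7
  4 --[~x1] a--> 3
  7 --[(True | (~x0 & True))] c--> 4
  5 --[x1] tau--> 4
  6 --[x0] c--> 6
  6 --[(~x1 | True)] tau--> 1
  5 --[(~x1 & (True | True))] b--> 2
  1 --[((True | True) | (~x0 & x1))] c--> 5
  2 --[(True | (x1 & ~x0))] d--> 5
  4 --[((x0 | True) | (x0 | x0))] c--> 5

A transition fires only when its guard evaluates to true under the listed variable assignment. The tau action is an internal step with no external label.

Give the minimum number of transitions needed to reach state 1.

BFS to 1:
  Layer 0: {0}
  Layer 1: {7}
  Layer 2: {1,4}
first hit 1 at d=2 via tau·tau

Answer: 2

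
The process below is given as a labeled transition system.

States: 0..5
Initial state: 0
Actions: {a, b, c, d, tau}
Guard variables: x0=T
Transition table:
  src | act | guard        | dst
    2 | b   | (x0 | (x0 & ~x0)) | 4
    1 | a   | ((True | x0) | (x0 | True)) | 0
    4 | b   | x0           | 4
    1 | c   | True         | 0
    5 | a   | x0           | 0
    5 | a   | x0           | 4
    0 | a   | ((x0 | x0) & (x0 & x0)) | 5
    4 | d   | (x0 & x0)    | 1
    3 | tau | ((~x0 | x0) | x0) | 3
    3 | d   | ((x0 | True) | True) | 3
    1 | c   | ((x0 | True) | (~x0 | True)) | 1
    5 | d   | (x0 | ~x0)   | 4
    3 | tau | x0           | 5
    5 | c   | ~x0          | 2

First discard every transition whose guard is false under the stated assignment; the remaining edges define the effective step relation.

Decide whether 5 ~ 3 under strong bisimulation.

Answer: NOT BISIMILAR

Analysis:
Refine partition for ~:
  P[0] = {{0,1,2,3,4,5}}
  P[1] = {{0},{1},{2},{3},{4},{5}}
stable after 2 split(s): 6 block(s)
[5]={5}  [3]={3}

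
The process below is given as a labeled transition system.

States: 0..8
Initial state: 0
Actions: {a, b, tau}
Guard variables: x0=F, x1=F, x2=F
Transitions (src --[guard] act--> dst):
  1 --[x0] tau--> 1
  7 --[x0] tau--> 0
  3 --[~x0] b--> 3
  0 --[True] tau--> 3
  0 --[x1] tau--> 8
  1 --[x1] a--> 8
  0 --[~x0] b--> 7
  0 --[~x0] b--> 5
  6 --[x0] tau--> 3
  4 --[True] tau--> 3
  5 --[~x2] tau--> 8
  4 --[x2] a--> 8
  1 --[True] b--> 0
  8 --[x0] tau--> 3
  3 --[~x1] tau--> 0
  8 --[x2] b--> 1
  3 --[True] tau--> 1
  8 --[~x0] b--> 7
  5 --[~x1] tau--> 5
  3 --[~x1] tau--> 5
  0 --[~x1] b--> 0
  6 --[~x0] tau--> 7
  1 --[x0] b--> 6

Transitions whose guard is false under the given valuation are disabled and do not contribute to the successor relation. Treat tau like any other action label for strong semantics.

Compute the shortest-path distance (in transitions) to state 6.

Answer: UNREACHABLE

Trace:
BFS to 6:
  depth 0: {0}
  depth 1: {3,5,7}
  depth 2: {1,8}
6 never appears.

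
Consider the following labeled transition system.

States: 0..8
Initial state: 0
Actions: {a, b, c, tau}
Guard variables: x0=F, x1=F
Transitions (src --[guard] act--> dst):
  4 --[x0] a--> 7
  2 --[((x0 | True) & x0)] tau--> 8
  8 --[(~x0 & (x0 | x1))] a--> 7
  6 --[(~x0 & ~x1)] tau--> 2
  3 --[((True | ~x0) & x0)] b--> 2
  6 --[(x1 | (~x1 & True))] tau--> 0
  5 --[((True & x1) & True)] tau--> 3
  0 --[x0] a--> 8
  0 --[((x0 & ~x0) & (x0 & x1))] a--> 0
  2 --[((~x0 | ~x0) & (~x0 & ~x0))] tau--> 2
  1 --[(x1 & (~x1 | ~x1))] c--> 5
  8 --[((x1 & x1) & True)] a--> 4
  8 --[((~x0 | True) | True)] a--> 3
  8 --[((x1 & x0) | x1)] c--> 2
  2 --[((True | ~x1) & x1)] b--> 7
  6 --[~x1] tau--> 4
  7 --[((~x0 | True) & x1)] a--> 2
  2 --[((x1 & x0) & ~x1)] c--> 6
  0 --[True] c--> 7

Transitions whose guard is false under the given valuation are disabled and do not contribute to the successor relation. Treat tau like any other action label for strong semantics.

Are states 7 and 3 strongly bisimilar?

Compute ~ classes (split until stable):
  P[0] = {{0,1,2,3,4,5,6,7,8}}
  P[1] = {{0},{1,3,4,5,7},{2,6},{8}}
  P[2] = {{0},{1,3,4,5,7},{2},{6},{8}}
stable after 3 split(s): 5 block(s)
[7]={1,3,4,5,7}  [3]={1,3,4,5,7}

Answer: BISIMILAR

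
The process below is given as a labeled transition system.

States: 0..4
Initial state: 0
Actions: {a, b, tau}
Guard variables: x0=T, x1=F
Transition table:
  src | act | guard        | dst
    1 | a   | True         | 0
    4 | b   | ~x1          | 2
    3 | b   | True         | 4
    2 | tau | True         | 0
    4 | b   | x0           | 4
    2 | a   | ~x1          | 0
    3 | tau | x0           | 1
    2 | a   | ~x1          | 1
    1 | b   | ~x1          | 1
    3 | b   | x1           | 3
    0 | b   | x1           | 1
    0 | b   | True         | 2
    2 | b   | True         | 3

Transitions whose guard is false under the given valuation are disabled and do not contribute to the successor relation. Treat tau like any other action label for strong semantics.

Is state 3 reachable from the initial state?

Answer: REACHABLE

Trace:
After dropping false guards: 11 live edges.
Layer 0: {0}
Layer 1: {2}  cumulative {0,2}
Layer 2: {1,3}  cumulative {0,1,2,3}
Layer 3: {4}  cumulative {0,1,2,3,4}
Reachable = {0,1,2,3,4}
Path to 3: b·b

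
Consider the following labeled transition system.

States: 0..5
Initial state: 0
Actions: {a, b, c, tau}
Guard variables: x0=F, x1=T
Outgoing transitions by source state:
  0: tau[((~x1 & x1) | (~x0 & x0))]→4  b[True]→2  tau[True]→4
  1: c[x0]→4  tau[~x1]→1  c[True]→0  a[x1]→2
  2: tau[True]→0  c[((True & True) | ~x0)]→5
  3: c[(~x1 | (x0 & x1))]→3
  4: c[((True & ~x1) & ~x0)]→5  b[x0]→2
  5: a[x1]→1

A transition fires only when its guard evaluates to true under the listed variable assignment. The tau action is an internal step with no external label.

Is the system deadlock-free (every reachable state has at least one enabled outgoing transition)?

Reachable = {0,1,2,4,5}
  0: b→2  tau→4  [2 out]
  1: a→2  c→0  [2 out]
  2: c→5  tau→0  [2 out]
  4: ∅  [no exit]
  5: a→1  [1 out]
Path to 4: tau

Answer: DEADLOCK at state 4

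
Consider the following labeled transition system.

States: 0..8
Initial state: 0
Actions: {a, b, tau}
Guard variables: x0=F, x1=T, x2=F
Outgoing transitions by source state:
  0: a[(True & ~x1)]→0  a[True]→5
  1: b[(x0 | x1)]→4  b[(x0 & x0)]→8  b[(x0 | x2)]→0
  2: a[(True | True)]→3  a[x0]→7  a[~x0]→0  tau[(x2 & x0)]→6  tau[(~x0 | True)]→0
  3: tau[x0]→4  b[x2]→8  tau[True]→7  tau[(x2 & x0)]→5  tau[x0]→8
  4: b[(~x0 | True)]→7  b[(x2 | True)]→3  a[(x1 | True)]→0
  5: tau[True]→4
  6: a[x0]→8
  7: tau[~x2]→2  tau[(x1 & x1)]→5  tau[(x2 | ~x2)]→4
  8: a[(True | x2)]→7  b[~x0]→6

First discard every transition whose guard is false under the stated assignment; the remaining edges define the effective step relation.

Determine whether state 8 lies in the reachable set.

After dropping false guards: 15 live edges.
depth 0: {0}
depth 1: {5}  total {0,5}
depth 2: {4}  total {0,4,5}
depth 3: {3,7}  total {0,3,4,5,7}
depth 4: {2}  total {0,2,3,4,5,7}
R = {0,2,3,4,5,7}

Answer: UNREACHABLE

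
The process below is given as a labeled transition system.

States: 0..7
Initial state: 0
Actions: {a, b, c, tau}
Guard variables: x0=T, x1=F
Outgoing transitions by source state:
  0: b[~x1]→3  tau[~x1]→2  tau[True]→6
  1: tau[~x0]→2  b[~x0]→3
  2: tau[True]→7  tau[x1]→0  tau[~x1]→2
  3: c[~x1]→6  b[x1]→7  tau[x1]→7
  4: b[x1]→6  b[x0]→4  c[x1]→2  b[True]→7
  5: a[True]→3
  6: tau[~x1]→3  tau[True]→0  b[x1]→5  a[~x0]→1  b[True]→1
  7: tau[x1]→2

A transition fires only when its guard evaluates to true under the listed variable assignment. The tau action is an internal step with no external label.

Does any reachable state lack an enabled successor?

R = {0,1,2,3,6,7}
  0: b→3  tau→2  tau→6  [3 exit(s)]
  1: ∅  [STUCK]
  2: tau→2  tau→7  [2 exit(s)]
  3: c→6  [1 exit(s)]
  6: b→1  tau→0  tau→3  [3 exit(s)]
  7: ∅  [STUCK]
Path to 1: tau·b

Answer: DEADLOCK at state 1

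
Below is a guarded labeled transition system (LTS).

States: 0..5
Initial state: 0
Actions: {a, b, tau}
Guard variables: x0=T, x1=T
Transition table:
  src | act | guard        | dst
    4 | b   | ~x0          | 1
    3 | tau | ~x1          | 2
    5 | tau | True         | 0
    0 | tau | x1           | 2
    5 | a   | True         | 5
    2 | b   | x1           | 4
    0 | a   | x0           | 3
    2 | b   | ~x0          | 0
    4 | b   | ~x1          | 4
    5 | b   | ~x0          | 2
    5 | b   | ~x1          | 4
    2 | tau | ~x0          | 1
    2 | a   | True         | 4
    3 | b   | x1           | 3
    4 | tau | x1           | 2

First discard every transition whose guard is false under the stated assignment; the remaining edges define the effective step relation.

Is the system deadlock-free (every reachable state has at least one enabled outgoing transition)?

Answer: DEADLOCK-FREE

Trace:
Reachable = {0,2,3,4}
  0: a→3  tau→2  [2 out]
  2: a→4  b→4  [2 out]
  3: b→3  [1 out]
  4: tau→2  [1 out]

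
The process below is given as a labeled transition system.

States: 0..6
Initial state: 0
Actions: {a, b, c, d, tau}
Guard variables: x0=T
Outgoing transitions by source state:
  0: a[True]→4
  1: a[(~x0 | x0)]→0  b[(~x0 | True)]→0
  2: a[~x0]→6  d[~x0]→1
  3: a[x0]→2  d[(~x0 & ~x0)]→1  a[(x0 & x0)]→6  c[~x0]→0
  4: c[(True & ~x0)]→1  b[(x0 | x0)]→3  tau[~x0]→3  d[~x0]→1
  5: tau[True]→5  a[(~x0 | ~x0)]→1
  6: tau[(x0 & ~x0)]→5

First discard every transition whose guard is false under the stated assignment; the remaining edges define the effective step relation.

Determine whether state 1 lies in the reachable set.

Answer: UNREACHABLE

Analysis:
7 transition(s) survive guard evaluation.
Layer 0: {0}
Layer 1: {4}  cumulative {0,4}
Layer 2: {3}  cumulative {0,3,4}
Layer 3: {2,6}  cumulative {0,2,3,4,6}
R = {0,2,3,4,6}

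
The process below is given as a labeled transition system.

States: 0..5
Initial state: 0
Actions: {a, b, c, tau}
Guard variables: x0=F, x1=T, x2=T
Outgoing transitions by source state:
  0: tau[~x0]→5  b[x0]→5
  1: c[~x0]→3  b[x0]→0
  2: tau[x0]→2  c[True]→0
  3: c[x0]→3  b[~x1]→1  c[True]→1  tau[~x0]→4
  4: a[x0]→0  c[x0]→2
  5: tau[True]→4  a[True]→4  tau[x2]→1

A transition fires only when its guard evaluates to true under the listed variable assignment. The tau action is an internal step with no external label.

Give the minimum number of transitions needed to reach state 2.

Breadth-first toward 2:
  depth 0: {0}
  depth 1: {5}
  depth 2: {1,4}
  depth 3: {3}
2 never appears.

Answer: UNREACHABLE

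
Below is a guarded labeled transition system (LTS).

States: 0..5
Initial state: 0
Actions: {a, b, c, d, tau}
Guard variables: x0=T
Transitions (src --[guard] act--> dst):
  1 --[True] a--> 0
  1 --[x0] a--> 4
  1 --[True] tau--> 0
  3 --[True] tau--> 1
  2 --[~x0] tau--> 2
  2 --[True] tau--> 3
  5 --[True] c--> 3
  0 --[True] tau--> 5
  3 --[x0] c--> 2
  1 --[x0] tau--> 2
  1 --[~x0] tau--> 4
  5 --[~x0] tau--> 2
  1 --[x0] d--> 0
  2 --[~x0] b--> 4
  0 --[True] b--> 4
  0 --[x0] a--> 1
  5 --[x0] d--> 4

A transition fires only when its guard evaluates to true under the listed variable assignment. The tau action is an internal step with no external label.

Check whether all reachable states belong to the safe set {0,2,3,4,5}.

Answer: INVARIANT VIOLATED at state 1

Analysis:
Safe = {0,2,3,4,5}
R = {0,1,2,3,4,5}
  0: ok
  1: ✗ unsafe
  2: ok
  3: ok
  4: ok
  5: ok
witness against invariant: a → 1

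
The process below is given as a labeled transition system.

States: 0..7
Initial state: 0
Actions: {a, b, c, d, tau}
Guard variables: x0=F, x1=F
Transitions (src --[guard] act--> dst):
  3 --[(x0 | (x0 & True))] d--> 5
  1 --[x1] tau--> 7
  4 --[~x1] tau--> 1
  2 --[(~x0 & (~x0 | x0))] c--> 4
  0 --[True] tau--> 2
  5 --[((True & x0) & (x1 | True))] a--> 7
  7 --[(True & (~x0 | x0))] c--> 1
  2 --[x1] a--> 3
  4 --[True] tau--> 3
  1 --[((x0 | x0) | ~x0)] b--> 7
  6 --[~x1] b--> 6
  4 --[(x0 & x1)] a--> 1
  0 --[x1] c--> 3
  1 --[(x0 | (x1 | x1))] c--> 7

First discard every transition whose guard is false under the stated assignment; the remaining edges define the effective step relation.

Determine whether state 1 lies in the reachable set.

Answer: REACHABLE

Working:
After dropping false guards: 7 live edges.
Layer 0: {0}
Layer 1: {2}  cumulative {0,2}
Layer 2: {4}  cumulative {0,2,4}
Layer 3: {1,3}  cumulative {0,1,2,3,4}
Layer 4: {7}  cumulative {0,1,2,3,4,7}
Reach set: {0,1,2,3,4,7}
Path to 1: tau·c·tau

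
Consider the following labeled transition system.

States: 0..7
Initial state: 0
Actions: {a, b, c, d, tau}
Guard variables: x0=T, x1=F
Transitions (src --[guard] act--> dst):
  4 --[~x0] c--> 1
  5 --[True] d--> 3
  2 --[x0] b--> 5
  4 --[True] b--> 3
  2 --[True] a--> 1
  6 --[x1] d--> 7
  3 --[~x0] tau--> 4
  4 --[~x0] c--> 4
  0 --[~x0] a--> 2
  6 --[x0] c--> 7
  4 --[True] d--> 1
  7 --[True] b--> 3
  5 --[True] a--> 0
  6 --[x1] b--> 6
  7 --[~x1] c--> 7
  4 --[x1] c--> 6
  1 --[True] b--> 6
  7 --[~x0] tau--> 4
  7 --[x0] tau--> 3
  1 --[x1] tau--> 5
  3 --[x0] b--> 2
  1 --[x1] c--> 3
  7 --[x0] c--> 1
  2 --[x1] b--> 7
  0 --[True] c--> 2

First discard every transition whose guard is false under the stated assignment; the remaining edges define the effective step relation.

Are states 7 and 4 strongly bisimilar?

Compute ~ classes (split until stable):
  π0 = {{0,1,2,3,4,5,6,7}}
  π1 = {{0,6},{1,3},{2},{4},{5},{7}}
  π2 = {{0},{1},{2},{3},{4},{5},{6},{7}}
Fixed point at round 3; 8 class(es).
class of 7: {7}; class of 4: {4}

Answer: NOT BISIMILAR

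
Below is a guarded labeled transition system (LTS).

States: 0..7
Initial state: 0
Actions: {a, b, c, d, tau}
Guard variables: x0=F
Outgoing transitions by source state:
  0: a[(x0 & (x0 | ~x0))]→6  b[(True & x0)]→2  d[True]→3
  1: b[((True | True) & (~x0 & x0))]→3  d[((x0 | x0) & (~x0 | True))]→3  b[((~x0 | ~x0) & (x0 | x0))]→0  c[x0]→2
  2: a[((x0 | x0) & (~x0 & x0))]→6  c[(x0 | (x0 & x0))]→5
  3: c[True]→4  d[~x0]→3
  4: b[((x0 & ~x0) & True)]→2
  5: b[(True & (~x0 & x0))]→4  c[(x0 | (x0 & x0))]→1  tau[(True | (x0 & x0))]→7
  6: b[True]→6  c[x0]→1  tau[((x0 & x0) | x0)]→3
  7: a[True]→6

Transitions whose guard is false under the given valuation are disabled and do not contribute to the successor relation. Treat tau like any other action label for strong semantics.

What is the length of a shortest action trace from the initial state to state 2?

Answer: UNREACHABLE

Analysis:
Layered search for 2:
  depth 0: {0}
  depth 1: {3}
  depth 2: {4}
2 never appears.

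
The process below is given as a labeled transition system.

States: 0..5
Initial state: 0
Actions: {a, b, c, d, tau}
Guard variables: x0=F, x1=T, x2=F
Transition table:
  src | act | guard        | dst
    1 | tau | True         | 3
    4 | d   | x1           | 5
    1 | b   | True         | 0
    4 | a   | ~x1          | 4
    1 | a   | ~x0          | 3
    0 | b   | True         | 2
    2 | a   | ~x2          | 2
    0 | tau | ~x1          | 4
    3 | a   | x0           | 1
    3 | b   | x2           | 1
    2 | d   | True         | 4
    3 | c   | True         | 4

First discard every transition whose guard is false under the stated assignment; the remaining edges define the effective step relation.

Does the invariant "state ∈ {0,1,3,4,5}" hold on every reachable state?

Safe = {0,1,3,4,5}
R = {0,2,4,5}
  0: ok
  2: outside
  4: ok
  5: ok
reach 2 via b — violates

Answer: INVARIANT VIOLATED at state 2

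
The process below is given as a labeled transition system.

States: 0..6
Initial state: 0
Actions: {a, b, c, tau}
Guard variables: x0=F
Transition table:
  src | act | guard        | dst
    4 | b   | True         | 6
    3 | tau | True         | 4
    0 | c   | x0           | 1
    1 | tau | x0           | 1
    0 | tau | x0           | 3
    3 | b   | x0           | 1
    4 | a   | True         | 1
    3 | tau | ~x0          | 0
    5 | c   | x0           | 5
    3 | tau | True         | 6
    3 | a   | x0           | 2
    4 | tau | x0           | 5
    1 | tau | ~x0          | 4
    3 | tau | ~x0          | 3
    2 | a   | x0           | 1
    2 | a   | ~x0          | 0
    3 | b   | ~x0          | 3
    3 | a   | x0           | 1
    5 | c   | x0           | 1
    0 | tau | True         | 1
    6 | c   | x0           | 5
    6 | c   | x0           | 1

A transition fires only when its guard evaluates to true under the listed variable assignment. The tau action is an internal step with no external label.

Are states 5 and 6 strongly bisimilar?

Answer: BISIMILAR

Trace:
Bisimulation quotient by refinement:
  π0 = {{0,1,2,3,4,5,6}}
  π1 = {{0,1},{2},{3},{4},{5,6}}
  π2 = {{0},{1},{2},{3},{4},{5,6}}
6 equivalence class(es) (converged in 3)
class of 5: {5,6}; class of 6: {5,6}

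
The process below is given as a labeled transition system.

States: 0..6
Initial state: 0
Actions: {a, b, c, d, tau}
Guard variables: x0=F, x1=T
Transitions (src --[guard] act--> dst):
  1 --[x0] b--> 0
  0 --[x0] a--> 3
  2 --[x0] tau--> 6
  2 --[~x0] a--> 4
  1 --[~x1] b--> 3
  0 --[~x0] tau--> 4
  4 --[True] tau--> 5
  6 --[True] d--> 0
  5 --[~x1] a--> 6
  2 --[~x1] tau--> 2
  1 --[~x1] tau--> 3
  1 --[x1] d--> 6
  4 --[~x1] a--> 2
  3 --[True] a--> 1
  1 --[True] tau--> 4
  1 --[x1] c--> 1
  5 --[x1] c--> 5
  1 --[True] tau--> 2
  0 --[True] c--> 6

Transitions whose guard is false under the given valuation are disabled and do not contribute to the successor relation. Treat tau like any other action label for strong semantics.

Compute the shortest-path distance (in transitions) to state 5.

Layered search for 5:
  depth 0: {0}
  depth 1: {4,6}
  depth 2: {5}
5 enters at depth 2; path tau·tau

Answer: 2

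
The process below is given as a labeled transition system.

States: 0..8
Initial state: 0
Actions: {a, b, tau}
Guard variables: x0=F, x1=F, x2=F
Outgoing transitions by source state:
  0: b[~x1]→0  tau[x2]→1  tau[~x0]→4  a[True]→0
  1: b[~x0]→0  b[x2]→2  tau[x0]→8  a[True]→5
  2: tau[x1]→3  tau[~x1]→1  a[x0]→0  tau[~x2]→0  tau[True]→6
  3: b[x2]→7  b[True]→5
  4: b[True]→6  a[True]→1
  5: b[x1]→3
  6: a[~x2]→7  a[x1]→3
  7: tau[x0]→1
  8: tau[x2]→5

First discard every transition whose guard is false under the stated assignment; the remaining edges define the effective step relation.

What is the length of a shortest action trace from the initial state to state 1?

Answer: 2

Trace:
BFS to 1:
  L0 = {0}
  L1 = {4}
  L2 = {1,6}
depth(1)=2, e.g. tau·a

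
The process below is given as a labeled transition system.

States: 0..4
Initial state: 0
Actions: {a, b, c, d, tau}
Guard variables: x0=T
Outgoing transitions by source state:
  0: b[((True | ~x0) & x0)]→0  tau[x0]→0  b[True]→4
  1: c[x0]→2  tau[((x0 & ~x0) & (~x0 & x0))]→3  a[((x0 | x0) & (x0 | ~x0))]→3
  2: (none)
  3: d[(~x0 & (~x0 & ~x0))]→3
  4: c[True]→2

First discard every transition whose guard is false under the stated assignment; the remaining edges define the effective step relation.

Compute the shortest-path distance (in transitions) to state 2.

Answer: 2

Working:
Layered search for 2:
  depth 0: {0}
  depth 1: {4}
  depth 2: {2}
2 enters at depth 2; path b·c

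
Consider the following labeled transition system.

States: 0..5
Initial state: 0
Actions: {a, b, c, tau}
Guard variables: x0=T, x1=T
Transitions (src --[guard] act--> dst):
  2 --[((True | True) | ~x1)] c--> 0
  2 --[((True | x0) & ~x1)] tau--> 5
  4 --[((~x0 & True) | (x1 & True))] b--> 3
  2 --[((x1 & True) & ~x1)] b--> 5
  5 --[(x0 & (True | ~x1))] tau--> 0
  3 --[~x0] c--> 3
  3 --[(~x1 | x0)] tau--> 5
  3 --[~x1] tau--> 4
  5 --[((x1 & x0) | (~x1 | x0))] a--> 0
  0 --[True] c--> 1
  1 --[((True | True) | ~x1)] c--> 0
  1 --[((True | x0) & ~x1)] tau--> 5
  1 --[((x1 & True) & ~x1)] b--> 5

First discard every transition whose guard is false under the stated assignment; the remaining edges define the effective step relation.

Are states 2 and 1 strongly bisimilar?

Refine partition for ~:
  π0 = {{0,1,2,3,4,5}}
  π1 = {{0,1,2},{3},{4},{5}}
4 equivalence class(es) (converged in 2)
class of 2: {0,1,2}; class of 1: {0,1,2}

Answer: BISIMILAR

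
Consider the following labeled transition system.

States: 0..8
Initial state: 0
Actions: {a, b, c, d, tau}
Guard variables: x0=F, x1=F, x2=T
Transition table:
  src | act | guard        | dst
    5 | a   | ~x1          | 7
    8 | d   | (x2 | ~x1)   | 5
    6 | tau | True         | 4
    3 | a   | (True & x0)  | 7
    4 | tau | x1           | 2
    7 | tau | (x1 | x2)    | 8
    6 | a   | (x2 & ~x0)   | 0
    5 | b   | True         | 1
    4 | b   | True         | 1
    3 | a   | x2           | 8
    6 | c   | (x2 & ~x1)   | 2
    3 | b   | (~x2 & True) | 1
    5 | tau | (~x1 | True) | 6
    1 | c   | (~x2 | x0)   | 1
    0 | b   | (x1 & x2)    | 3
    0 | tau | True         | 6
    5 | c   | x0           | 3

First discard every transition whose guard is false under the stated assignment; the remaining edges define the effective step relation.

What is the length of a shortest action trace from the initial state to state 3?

Answer: UNREACHABLE

Analysis:
Breadth-first toward 3:
  depth 0: {0}
  depth 1: {6}
  depth 2: {2,4}
  depth 3: {1}
3 never appears.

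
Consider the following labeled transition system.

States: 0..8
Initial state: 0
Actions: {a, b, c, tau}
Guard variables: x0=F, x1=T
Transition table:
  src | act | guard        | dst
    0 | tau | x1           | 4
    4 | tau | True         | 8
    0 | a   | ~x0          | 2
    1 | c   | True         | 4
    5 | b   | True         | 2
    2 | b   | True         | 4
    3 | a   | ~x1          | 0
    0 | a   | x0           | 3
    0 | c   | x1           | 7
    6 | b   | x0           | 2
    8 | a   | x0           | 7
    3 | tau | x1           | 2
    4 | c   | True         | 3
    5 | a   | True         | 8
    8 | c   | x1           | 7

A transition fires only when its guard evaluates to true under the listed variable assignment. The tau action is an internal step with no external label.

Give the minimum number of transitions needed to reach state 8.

Answer: 2

Trace:
BFS to 8:
  L0 = {0}
  L1 = {2,4,7}
  L2 = {3,8}
8 enters at depth 2; path tau·tau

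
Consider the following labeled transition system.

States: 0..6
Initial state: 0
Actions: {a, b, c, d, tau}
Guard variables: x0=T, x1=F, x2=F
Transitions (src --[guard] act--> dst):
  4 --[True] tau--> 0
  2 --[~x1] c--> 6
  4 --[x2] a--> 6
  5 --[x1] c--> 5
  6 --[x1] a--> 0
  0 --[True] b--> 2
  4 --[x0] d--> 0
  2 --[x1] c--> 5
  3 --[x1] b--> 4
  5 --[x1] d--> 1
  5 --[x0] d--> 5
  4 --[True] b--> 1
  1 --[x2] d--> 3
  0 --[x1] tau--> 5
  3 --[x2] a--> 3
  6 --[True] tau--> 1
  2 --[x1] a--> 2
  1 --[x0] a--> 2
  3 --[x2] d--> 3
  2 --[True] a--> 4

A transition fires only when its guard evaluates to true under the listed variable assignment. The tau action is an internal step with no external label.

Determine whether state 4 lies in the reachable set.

Answer: REACHABLE

Analysis:
Guard filter leaves 9 enabled edge(s).
Layer 0: {0}
Layer 1: {2}  total {0,2}
Layer 2: {4,6}  total {0,2,4,6}
Layer 3: {1}  total {0,1,2,4,6}
Reach set: {0,1,2,4,6}
witness 4: b·a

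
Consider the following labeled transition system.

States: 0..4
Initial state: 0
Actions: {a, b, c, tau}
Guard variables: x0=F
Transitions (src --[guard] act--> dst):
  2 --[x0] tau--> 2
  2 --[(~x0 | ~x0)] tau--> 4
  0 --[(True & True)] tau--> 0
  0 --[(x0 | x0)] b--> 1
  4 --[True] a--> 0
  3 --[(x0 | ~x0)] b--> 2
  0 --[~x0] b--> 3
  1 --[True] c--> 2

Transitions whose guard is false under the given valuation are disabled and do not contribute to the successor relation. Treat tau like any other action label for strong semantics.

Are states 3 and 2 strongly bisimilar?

Bisimulation quotient by refinement:
  P[0] = {{0,1,2,3,4}}
  P[1] = {{0},{1},{2},{3},{4}}
5 equivalence class(es) (converged in 2)
[3]={3}  [2]={2}

Answer: NOT BISIMILAR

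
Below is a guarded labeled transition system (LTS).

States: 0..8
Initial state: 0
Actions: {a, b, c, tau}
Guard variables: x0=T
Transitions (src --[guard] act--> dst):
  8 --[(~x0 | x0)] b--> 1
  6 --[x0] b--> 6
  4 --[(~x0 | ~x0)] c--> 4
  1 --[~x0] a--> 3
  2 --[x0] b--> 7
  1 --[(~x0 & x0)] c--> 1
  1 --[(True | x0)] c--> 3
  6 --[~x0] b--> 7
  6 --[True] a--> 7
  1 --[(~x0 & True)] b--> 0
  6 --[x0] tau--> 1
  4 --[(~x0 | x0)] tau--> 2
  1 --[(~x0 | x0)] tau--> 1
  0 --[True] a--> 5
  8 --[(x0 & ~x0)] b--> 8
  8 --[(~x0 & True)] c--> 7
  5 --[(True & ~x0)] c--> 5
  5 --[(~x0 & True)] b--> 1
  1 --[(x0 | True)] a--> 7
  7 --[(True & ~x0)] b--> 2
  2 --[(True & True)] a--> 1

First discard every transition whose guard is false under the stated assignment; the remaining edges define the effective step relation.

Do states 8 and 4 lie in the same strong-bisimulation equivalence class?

Answer: NOT BISIMILAR

Working:
Bisimulation quotient by refinement:
  P[0] = {{0,1,2,3,4,5,6,7,8}}
  P[1] = {{0},{1},{2},{3,5,7},{4},{6},{8}}
7 equivalence class(es) (converged in 2)
class of 8: {8}; class of 4: {4}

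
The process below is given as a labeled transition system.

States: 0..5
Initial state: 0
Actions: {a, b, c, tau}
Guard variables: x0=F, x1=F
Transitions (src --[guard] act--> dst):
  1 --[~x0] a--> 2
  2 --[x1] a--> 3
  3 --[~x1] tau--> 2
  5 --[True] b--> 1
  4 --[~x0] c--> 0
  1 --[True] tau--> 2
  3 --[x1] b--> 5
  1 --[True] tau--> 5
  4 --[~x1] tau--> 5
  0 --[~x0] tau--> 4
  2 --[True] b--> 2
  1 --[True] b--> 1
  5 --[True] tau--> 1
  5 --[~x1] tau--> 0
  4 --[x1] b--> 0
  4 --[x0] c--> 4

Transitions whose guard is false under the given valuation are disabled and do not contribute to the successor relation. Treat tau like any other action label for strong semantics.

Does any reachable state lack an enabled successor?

Reachable = {0,1,2,4,5}
  0: tau→4  [deg 1]
  1: a→2  b→1  tau→2  tau→5  [deg 4]
  2: b→2  [deg 1]
  4: c→0  tau→5  [deg 2]
  5: b→1  tau→0  tau→1  [deg 3]

Answer: DEADLOCK-FREE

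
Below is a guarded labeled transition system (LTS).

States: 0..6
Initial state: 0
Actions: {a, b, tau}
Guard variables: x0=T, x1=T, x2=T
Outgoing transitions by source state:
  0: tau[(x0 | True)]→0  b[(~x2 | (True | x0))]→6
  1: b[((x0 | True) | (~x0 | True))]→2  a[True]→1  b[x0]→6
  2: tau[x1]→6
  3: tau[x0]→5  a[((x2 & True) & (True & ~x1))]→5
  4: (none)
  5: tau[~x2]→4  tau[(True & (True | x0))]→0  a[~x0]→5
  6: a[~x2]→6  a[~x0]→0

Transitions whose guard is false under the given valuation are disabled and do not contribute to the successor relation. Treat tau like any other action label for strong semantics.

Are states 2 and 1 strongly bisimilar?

Bisimulation quotient by refinement:
  P[0] = {{0,1,2,3,4,5,6}}
  P[1] = {{0},{1},{2,3,5},{4,6}}
  P[2] = {{0},{1},{2},{3},{4,6},{5}}
6 equivalence class(es) (converged in 3)
2∈{2}, 1∈{1}

Answer: NOT BISIMILAR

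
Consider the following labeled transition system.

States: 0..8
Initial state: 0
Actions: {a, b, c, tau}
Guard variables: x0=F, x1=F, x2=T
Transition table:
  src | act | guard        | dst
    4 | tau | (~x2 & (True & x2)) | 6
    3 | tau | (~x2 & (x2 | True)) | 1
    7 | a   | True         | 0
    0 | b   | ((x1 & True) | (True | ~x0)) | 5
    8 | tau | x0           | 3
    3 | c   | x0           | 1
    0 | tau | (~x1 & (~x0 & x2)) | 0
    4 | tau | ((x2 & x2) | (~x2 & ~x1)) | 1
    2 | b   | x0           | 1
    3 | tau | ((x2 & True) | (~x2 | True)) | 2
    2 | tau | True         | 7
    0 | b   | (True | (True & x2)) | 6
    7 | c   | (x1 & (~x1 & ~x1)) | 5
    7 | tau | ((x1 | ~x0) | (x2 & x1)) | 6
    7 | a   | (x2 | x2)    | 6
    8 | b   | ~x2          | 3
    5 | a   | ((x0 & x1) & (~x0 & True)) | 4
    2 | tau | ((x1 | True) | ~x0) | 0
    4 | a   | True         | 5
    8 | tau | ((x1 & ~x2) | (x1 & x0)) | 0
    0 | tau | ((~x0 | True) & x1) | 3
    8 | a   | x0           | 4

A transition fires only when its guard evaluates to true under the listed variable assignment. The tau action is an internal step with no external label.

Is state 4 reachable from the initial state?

Answer: UNREACHABLE

Analysis:
After dropping false guards: 11 live edges.
depth 0: {0}
depth 1: {5,6}  now seen {0,5,6}
Reach set: {0,5,6}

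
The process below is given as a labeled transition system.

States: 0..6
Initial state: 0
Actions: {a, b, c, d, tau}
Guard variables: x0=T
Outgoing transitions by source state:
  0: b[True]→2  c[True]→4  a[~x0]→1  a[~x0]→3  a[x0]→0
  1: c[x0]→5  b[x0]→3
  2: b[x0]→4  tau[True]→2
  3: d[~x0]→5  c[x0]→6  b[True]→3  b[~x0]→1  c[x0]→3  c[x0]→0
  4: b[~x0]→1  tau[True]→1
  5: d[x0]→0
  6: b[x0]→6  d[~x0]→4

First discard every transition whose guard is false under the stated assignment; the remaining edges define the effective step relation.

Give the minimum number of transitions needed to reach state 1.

BFS to 1:
  L0 = {0}
  L1 = {2,4}
  L2 = {1}
first hit 1 at d=2 via c·tau

Answer: 2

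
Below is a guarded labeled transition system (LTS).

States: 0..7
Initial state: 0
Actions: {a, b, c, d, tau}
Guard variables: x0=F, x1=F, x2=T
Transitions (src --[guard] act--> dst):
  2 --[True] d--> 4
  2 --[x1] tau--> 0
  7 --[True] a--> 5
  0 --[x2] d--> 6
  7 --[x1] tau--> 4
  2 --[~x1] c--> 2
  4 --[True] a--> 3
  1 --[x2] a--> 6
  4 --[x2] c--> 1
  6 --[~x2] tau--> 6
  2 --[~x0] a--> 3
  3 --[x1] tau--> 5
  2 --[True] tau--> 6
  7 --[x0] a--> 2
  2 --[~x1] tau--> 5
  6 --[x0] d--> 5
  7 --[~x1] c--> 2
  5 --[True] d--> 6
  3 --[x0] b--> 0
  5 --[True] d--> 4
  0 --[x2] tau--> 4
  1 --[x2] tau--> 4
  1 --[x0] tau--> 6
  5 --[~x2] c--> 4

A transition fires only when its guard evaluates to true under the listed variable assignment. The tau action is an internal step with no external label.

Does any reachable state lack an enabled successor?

Reachable = {0,1,3,4,6}
  0: d→6  tau→4  [deg 2]
  1: a→6  tau→4  [deg 2]
  3: ∅  [deadlock]
  4: a→3  c→1  [deg 2]
  6: ∅  [deadlock]
witness 3: tau·a

Answer: DEADLOCK at state 3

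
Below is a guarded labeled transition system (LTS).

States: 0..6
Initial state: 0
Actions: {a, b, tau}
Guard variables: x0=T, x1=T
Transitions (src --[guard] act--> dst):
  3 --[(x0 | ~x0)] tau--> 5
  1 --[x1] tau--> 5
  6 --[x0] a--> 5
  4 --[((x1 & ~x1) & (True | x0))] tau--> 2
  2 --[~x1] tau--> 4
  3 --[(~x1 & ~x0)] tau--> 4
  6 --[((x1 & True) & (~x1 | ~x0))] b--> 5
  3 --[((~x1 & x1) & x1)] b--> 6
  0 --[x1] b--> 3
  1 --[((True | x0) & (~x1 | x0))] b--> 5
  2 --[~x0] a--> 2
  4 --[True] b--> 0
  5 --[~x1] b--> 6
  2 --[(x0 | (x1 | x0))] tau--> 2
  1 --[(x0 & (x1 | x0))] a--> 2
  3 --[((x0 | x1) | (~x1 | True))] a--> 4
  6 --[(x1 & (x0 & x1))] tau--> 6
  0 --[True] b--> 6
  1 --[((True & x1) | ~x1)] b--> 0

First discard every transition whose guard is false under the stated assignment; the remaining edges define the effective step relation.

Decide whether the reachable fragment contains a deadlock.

Answer: DEADLOCK at state 5

Working:
Reach set: {0,3,4,5,6}
  0: b→3  b→6  [2 out]
  3: a→4  tau→5  [2 out]
  4: b→0  [1 out]
  5: ∅  [no exit]
  6: a→5  tau→6  [2 out]
trace reaching 5: b·tau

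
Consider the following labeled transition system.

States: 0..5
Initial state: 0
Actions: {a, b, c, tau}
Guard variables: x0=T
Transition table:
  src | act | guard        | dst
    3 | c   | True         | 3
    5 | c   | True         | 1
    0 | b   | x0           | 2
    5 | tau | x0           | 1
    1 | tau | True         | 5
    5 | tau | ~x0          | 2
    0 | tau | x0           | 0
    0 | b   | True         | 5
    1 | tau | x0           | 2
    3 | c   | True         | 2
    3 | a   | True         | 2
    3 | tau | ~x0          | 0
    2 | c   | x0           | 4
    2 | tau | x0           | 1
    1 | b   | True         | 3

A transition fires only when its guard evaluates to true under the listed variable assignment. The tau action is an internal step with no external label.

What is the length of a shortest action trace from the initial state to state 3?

Breadth-first toward 3:
  L0 = {0}
  L1 = {2,5}
  L2 = {1,4}
  L3 = {3}
first hit 3 at d=3 via b·tau·b

Answer: 3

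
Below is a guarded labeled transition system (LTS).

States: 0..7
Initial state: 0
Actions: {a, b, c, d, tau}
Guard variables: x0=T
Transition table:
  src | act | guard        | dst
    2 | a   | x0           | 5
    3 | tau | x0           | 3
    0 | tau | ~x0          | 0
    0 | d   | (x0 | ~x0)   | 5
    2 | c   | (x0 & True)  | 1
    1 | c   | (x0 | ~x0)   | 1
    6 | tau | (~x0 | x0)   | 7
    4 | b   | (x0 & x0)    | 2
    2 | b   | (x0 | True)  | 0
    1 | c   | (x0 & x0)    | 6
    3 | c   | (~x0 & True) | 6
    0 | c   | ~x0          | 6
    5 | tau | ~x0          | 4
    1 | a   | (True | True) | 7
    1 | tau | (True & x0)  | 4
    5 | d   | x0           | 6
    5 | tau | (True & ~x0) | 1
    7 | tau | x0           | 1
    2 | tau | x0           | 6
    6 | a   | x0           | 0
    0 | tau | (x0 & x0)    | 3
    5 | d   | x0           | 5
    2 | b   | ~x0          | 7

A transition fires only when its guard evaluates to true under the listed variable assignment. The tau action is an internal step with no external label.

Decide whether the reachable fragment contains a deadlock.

Reachable = {0,1,2,3,4,5,6,7}
  0: d→5  tau→3  [2 out]
  1: a→7  c→1  c→6  tau→4  [4 out]
  2: a→5  b→0  c→1  tau→6  [4 out]
  3: tau→3  [1 out]
  4: b→2  [1 out]
  5: d→5  d→6  [2 out]
  6: a→0  tau→7  [2 out]
  7: tau→1  [1 out]

Answer: DEADLOCK-FREE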